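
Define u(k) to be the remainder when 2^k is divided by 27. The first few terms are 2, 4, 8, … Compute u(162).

We have u(1) = 2,  u(2) = 4,  u(3) = 8,  u(4) = 16,  u(5) = 5,  u(6) = 10,  u(7) = 20,  u(8) = 13,  u(9) = 26,  u(10) = 25,  u(11) = 23,  u(12) = 19,  u(13) = 11,  u(14) = 22,  u(15) = 17,  u(16) = 7,  u(17) = 14,  u(18) = 1,  u(19) = 2.
The sequence repeats with period 18.
(162 - 1) mod 18 = 17, so u(162) = u(18) = 1.

1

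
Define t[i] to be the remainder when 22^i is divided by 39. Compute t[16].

22

We have t[1] = 22,  t[2] = 16,  t[3] = 1,  t[4] = 22.
Since t[4] = t[1] = 22, the sequence is periodic with period 3.
So t[16] = t[1 + ((16-1) mod 3)] = t[1] = 22.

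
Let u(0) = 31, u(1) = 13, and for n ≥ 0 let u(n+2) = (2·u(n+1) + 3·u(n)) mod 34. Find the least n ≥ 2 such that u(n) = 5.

3

Computing terms: u(0) = 31; u(1) = 13; u(2) = 17; u(3) = 5; u(4) = 27; u(5) = 1; u(6) = 15; u(7) = 33; u(8) = 9; u(9) = 15; u(10) = 23; u(11) = 23; u(12) = 13; u(13) = 27; u(14) = 25; u(15) = 29; u(16) = 31; u(17) = 13.
Since (u(16), u(17)) = (u(0), u(1)) = (31, 13) (two consecutive terms determine the rest), the sequence is periodic with period 16.
The value 5 first appears (with n ≥ 2) at u(3).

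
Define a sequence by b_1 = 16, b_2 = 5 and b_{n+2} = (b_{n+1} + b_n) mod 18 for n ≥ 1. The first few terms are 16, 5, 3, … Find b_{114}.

17

Computing terms: b_1 = 16; b_2 = 5; b_3 = 3; b_4 = 8; b_5 = 11; b_6 = 1; b_7 = 12; b_8 = 13; b_9 = 7; b_{10} = 2; b_{11} = 9; b_{12} = 11; b_{13} = 2; b_{14} = 13; b_{15} = 15; b_{16} = 10; b_{17} = 7; b_{18} = 17; b_{19} = 6; b_{20} = 5; b_{21} = 11; b_{22} = 16; b_{23} = 9; b_{24} = 7; b_{25} = 16; b_{26} = 5.
Since (b_{25}, b_{26}) = (b_1, b_2) = (16, 5) (two consecutive terms determine the rest), the sequence is periodic with period 24.
So b_{114} = b_{1 + ((114-1) mod 24)} = b_{18} = 17.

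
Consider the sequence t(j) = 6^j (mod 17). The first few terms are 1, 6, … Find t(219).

Listing terms: t(0) = 1, t(1) = 6, t(2) = 2, t(3) = 12, t(4) = 4, t(5) = 7, t(6) = 8, t(7) = 14, t(8) = 16, t(9) = 11, t(10) = 15, t(11) = 5, t(12) = 13, t(13) = 10, t(14) = 9, t(15) = 3, t(16) = 1.
The sequence repeats with period 16.
(219 - 0) mod 16 = 11, so t(219) = t(11) = 5.

5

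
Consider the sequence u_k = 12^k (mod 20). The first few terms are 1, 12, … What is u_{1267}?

We have u_0 = 1, u_1 = 12, u_2 = 4, u_3 = 8, u_4 = 16, u_5 = 12.
Since u_5 = u_1 = 12, the sequence is eventually periodic: after a pre-period of length 1 it cycles with period 4.
For k ≥ 1, u_k depends only on (k - 1) mod 4. (1267 - 1) mod 4 = 2, so u_{1267} = u_3 = 8.

8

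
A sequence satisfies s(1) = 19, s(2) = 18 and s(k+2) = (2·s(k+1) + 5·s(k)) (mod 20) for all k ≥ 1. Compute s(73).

We have s(1) = 19; s(2) = 18; s(3) = 11; s(4) = 12; s(5) = 19; s(6) = 18.
Since (s(5), s(6)) = (s(1), s(2)) = (19, 18) (two consecutive terms determine the rest), the sequence is periodic with period 4.
So s(73) = s(1 + ((73-1) mod 4)) = s(1) = 19.

19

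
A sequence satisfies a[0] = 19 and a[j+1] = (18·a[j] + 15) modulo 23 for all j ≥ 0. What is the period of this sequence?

11

We have a[0] = 19; a[1] = 12; a[2] = 1; a[3] = 10; a[4] = 11; a[5] = 6; a[6] = 8; a[7] = 21; a[8] = 2; a[9] = 5; a[10] = 13; a[11] = 19.
Since a[11] = a[0] = 19, the sequence is periodic with period 11.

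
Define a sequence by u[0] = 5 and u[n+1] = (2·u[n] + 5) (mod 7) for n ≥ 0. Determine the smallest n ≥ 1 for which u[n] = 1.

1

Listing terms: u[0] = 5,  u[1] = 1,  u[2] = 0,  u[3] = 5.
The sequence repeats with period 3.
The value 1 first appears (with n ≥ 1) at u[1].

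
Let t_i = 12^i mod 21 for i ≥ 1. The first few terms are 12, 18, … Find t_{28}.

t_1 = 12,  t_2 = 18,  t_3 = 6,  t_4 = 9,  t_5 = 3,  t_6 = 15,  t_7 = 12.
The sequence repeats with period 6.
(28 - 1) mod 6 = 3, so t_{28} = t_4 = 9.

9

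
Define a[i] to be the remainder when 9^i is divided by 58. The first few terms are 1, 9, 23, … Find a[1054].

Computing terms: a[0] = 1; a[1] = 9; a[2] = 23; a[3] = 33; a[4] = 7; a[5] = 5; a[6] = 45; a[7] = 57; a[8] = 49; a[9] = 35; a[10] = 25; a[11] = 51; a[12] = 53; a[13] = 13; a[14] = 1.
The sequence repeats with period 14.
So a[1054] = a[0 + ((1054-0) mod 14)] = a[4] = 7.

7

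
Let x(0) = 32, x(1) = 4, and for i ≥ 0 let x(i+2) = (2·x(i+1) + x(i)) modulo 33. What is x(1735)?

12

x(0) = 32,  x(1) = 4,  x(2) = 7,  x(3) = 18,  x(4) = 10,  x(5) = 5,  x(6) = 20,  x(7) = 12,  x(8) = 11,  x(9) = 1,  x(10) = 13,  x(11) = 27,  x(12) = 1,  x(13) = 29,  x(14) = 26,  x(15) = 15,  x(16) = 23,  x(17) = 28,  x(18) = 13,  x(19) = 21,  x(20) = 22,  x(21) = 32,  x(22) = 20,  x(23) = 6,  x(24) = 32,  x(25) = 4.
Since (x(24), x(25)) = (x(0), x(1)) = (32, 4) (two consecutive terms determine the rest), the sequence is periodic with period 24.
(1735 - 0) mod 24 = 7, so x(1735) = x(7) = 12.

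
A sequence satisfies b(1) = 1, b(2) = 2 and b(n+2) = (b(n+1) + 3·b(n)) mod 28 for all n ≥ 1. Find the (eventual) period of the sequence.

Listing terms: b(1) = 1,  b(2) = 2,  b(3) = 5,  b(4) = 11,  b(5) = 26,  b(6) = 3,  b(7) = 25,  b(8) = 6,  b(9) = 25,  b(10) = 15,  b(11) = 6,  b(12) = 23,  b(13) = 13,  b(14) = 26,  b(15) = 9,  b(16) = 3,  b(17) = 2,  b(18) = 11,  b(19) = 17,  b(20) = 22,  b(21) = 17,  b(22) = 27,  b(23) = 22,  b(24) = 19,  b(25) = 1,  b(26) = 2.
The sequence repeats with period 24.

24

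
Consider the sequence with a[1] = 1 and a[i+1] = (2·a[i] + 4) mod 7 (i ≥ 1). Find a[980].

6

Listing terms: a[1] = 1,  a[2] = 6,  a[3] = 2,  a[4] = 1.
Since a[4] = a[1] = 1, the sequence is periodic with period 3.
(980 - 1) mod 3 = 1, so a[980] = a[2] = 6.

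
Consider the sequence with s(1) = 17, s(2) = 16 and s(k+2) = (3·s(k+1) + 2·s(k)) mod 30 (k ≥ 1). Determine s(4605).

Computing terms: s(1) = 17,  s(2) = 16,  s(3) = 22,  s(4) = 8,  s(5) = 8,  s(6) = 10,  s(7) = 16,  s(8) = 8,  s(9) = 26,  s(10) = 4,  s(11) = 4,  s(12) = 20,  s(13) = 8,  s(14) = 4,  s(15) = 28,  s(16) = 2,  s(17) = 2,  s(18) = 10,  s(19) = 4,  s(20) = 2,  s(21) = 14,  s(22) = 16,  s(23) = 16,  s(24) = 20,  s(25) = 2,  s(26) = 16,  s(27) = 22.
Since (s(26), s(27)) = (s(2), s(3)) = (16, 22) (two consecutive terms determine the rest), the sequence is eventually periodic: after a pre-period of length 1 it cycles with period 24.
For k ≥ 2, s(k) depends only on (k - 2) mod 24. (4605 - 2) mod 24 = 19, so s(4605) = s(21) = 14.

14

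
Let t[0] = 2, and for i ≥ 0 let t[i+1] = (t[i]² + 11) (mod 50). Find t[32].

Computing terms: t[0] = 2, t[1] = 15, t[2] = 36, t[3] = 7, t[4] = 10, t[5] = 11, t[6] = 32, t[7] = 35, t[8] = 36.
Since t[8] = t[2] = 36, the sequence is eventually periodic: after a pre-period of length 2 it cycles with period 6.
For i ≥ 2, t[i] depends only on (i - 2) mod 6. (32 - 2) mod 6 = 0, so t[32] = t[2] = 36.

36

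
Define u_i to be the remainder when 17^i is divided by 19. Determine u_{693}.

Computing terms: u_0 = 1,  u_1 = 17,  u_2 = 4,  u_3 = 11,  u_4 = 16,  u_5 = 6,  u_6 = 7,  u_7 = 5,  u_8 = 9,  u_9 = 1.
The sequence repeats with period 9.
(693 - 0) mod 9 = 0, so u_{693} = u_0 = 1.

1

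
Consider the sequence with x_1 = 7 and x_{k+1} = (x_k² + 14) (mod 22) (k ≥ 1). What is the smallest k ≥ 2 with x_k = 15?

Computing terms: x_1 = 7,  x_2 = 19,  x_3 = 1,  x_4 = 15,  x_5 = 19.
Since x_5 = x_2 = 19, the sequence is eventually periodic: after a pre-period of length 1 it cycles with period 3.
The value 15 first appears (with k ≥ 2) at x_4.

4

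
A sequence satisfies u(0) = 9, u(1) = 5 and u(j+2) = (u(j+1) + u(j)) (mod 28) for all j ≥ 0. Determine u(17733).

We have u(0) = 9; u(1) = 5; u(2) = 14; u(3) = 19; u(4) = 5; u(5) = 24; u(6) = 1; u(7) = 25; u(8) = 26; u(9) = 23; u(10) = 21; u(11) = 16; u(12) = 9; u(13) = 25; u(14) = 6; u(15) = 3; u(16) = 9; u(17) = 12; u(18) = 21; u(19) = 5; u(20) = 26; u(21) = 3; u(22) = 1; u(23) = 4; u(24) = 5; u(25) = 9; u(26) = 14; u(27) = 23; u(28) = 9; u(29) = 4; u(30) = 13; u(31) = 17; u(32) = 2; u(33) = 19; u(34) = 21; u(35) = 12; u(36) = 5; u(37) = 17; u(38) = 22; u(39) = 11; u(40) = 5; u(41) = 16; u(42) = 21; u(43) = 9; u(44) = 2; u(45) = 11; u(46) = 13; u(47) = 24; u(48) = 9; u(49) = 5.
Since (u(48), u(49)) = (u(0), u(1)) = (9, 5) (two consecutive terms determine the rest), the sequence is periodic with period 48.
So u(17733) = u(0 + ((17733-0) mod 48)) = u(21) = 3.

3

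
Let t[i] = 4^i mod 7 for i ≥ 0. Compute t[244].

4

t[0] = 1; t[1] = 4; t[2] = 2; t[3] = 1.
Since t[3] = t[0] = 1, the sequence is periodic with period 3.
So t[244] = t[0 + ((244-0) mod 3)] = t[1] = 4.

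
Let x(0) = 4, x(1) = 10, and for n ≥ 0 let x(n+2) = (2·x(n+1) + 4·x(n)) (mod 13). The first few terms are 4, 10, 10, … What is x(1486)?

Listing terms: x(0) = 4; x(1) = 10; x(2) = 10; x(3) = 8; x(4) = 4; x(5) = 1; x(6) = 5; x(7) = 1; x(8) = 9; x(9) = 9; x(10) = 2; x(11) = 1; x(12) = 10; x(13) = 11; x(14) = 10; x(15) = 12; x(16) = 12; x(17) = 7; x(18) = 10; x(19) = 9; x(20) = 6; x(21) = 9; x(22) = 3; x(23) = 3; x(24) = 5; x(25) = 9; x(26) = 12; x(27) = 8; x(28) = 12; x(29) = 4; x(30) = 4; x(31) = 11; x(32) = 12; x(33) = 3; x(34) = 2; x(35) = 3; x(36) = 1; x(37) = 1; x(38) = 6; x(39) = 3; x(40) = 4; x(41) = 7; x(42) = 4; x(43) = 10.
The sequence repeats with period 42.
So x(1486) = x(0 + ((1486-0) mod 42)) = x(16) = 12.

12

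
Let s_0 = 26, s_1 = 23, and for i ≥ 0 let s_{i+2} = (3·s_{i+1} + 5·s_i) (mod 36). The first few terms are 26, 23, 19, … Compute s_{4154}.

We have s_0 = 26; s_1 = 23; s_2 = 19; s_3 = 28; s_4 = 35; s_5 = 29; s_6 = 10; s_7 = 31; s_8 = 35; s_9 = 8; s_{10} = 19; s_{11} = 25; s_{12} = 26; s_{13} = 23.
Since (s_{12}, s_{13}) = (s_0, s_1) = (26, 23) (two consecutive terms determine the rest), the sequence is periodic with period 12.
(4154 - 0) mod 12 = 2, so s_{4154} = s_2 = 19.

19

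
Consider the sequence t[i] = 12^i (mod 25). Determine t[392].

6

t[0] = 1, t[1] = 12, t[2] = 19, t[3] = 3, t[4] = 11, t[5] = 7, t[6] = 9, t[7] = 8, t[8] = 21, t[9] = 2, t[10] = 24, t[11] = 13, t[12] = 6, t[13] = 22, t[14] = 14, t[15] = 18, t[16] = 16, t[17] = 17, t[18] = 4, t[19] = 23, t[20] = 1.
The sequence repeats with period 20.
(392 - 0) mod 20 = 12, so t[392] = t[12] = 6.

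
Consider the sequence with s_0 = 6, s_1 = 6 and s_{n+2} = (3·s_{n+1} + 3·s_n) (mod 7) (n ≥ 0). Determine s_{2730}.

6

Computing terms: s_0 = 6,  s_1 = 6,  s_2 = 1,  s_3 = 0,  s_4 = 3,  s_5 = 2,  s_6 = 1,  s_7 = 2,  s_8 = 2,  s_9 = 5,  s_{10} = 0,  s_{11} = 1,  s_{12} = 3,  s_{13} = 5,  s_{14} = 3,  s_{15} = 3,  s_{16} = 4,  s_{17} = 0,  s_{18} = 5,  s_{19} = 1,  s_{20} = 4,  s_{21} = 1,  s_{22} = 1,  s_{23} = 6,  s_{24} = 0,  s_{25} = 4,  s_{26} = 5,  s_{27} = 6,  s_{28} = 5,  s_{29} = 5,  s_{30} = 2,  s_{31} = 0,  s_{32} = 6,  s_{33} = 4,  s_{34} = 2,  s_{35} = 4,  s_{36} = 4,  s_{37} = 3,  s_{38} = 0,  s_{39} = 2,  s_{40} = 6,  s_{41} = 3,  s_{42} = 6,  s_{43} = 6.
The sequence repeats with period 42.
So s_{2730} = s_{0 + ((2730-0) mod 42)} = s_0 = 6.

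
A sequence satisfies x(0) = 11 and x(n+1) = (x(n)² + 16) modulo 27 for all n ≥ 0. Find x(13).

2

We have x(0) = 11, x(1) = 2, x(2) = 20, x(3) = 11.
Since x(3) = x(0) = 11, the sequence is periodic with period 3.
So x(13) = x(0 + ((13-0) mod 3)) = x(1) = 2.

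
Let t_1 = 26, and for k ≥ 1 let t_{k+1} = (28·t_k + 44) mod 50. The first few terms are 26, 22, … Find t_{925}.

16

Computing terms: t_1 = 26, t_2 = 22, t_3 = 10, t_4 = 24, t_5 = 16, t_6 = 42, t_7 = 20, t_8 = 4, t_9 = 6, t_{10} = 12, t_{11} = 30, t_{12} = 34, t_{13} = 46, t_{14} = 32, t_{15} = 40, t_{16} = 14, t_{17} = 36, t_{18} = 2, t_{19} = 0, t_{20} = 44, t_{21} = 26.
The sequence repeats with period 20.
So t_{925} = t_{1 + ((925-1) mod 20)} = t_5 = 16.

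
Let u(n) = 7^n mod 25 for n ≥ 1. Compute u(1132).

Computing terms: u(1) = 7; u(2) = 24; u(3) = 18; u(4) = 1; u(5) = 7.
Since u(5) = u(1) = 7, the sequence is periodic with period 4.
So u(1132) = u(1 + ((1132-1) mod 4)) = u(4) = 1.

1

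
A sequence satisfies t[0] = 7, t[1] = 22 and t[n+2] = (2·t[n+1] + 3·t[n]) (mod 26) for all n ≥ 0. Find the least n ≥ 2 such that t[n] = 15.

4

Listing terms: t[0] = 7,  t[1] = 22,  t[2] = 13,  t[3] = 14,  t[4] = 15,  t[5] = 20,  t[6] = 7,  t[7] = 22.
The sequence repeats with period 6.
The value 15 first appears (with n ≥ 2) at t[4].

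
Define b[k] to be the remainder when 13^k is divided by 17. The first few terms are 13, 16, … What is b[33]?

Listing terms: b[1] = 13,  b[2] = 16,  b[3] = 4,  b[4] = 1,  b[5] = 13.
Since b[5] = b[1] = 13, the sequence is periodic with period 4.
(33 - 1) mod 4 = 0, so b[33] = b[1] = 13.

13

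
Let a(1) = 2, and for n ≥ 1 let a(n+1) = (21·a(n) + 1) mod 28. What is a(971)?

Computing terms: a(1) = 2; a(2) = 15; a(3) = 8; a(4) = 1; a(5) = 22; a(6) = 15.
Since a(6) = a(2) = 15, the sequence is eventually periodic: after a pre-period of length 1 it cycles with period 4.
For n ≥ 2, a(n) depends only on (n - 2) mod 4. (971 - 2) mod 4 = 1, so a(971) = a(3) = 8.

8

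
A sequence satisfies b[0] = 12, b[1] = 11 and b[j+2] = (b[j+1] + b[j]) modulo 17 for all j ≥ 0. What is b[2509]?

16

We have b[0] = 12; b[1] = 11; b[2] = 6; b[3] = 0; b[4] = 6; b[5] = 6; b[6] = 12; b[7] = 1; b[8] = 13; b[9] = 14; b[10] = 10; b[11] = 7; b[12] = 0; b[13] = 7; b[14] = 7; b[15] = 14; b[16] = 4; b[17] = 1; b[18] = 5; b[19] = 6; b[20] = 11; b[21] = 0; b[22] = 11; b[23] = 11; b[24] = 5; b[25] = 16; b[26] = 4; b[27] = 3; b[28] = 7; b[29] = 10; b[30] = 0; b[31] = 10; b[32] = 10; b[33] = 3; b[34] = 13; b[35] = 16; b[36] = 12; b[37] = 11.
Since (b[36], b[37]) = (b[0], b[1]) = (12, 11) (two consecutive terms determine the rest), the sequence is periodic with period 36.
(2509 - 0) mod 36 = 25, so b[2509] = b[25] = 16.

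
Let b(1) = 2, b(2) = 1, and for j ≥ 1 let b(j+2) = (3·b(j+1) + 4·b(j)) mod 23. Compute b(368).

5

b(1) = 2, b(2) = 1, b(3) = 11, b(4) = 14, b(5) = 17, b(6) = 15, b(7) = 21, b(8) = 8, b(9) = 16, b(10) = 11, b(11) = 5, b(12) = 13, b(13) = 13, b(14) = 22, b(15) = 3, b(16) = 5, b(17) = 4, b(18) = 9, b(19) = 20, b(20) = 4, b(21) = 0, b(22) = 16, b(23) = 2, b(24) = 1.
The sequence repeats with period 22.
(368 - 1) mod 22 = 15, so b(368) = b(16) = 5.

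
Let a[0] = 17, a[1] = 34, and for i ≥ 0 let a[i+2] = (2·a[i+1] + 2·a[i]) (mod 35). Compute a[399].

28

a[0] = 17; a[1] = 34; a[2] = 32; a[3] = 27; a[4] = 13; a[5] = 10; a[6] = 11; a[7] = 7; a[8] = 1; a[9] = 16; a[10] = 34; a[11] = 30; a[12] = 23; a[13] = 1; a[14] = 13; a[15] = 28; a[16] = 12; a[17] = 10; a[18] = 9; a[19] = 3; a[20] = 24; a[21] = 19; a[22] = 16; a[23] = 0; a[24] = 32; a[25] = 29; a[26] = 17; a[27] = 22; a[28] = 8; a[29] = 25; a[30] = 31; a[31] = 7; a[32] = 6; a[33] = 26; a[34] = 29; a[35] = 5; a[36] = 33; a[37] = 6; a[38] = 8; a[39] = 28; a[40] = 2; a[41] = 25; a[42] = 19; a[43] = 18; a[44] = 4; a[45] = 9; a[46] = 26; a[47] = 0; a[48] = 17; a[49] = 34.
The sequence repeats with period 48.
(399 - 0) mod 48 = 15, so a[399] = a[15] = 28.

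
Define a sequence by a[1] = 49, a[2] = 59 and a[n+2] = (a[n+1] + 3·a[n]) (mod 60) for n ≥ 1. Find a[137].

Listing terms: a[1] = 49; a[2] = 59; a[3] = 26; a[4] = 23; a[5] = 41; a[6] = 50; a[7] = 53; a[8] = 23; a[9] = 2; a[10] = 11; a[11] = 17; a[12] = 50; a[13] = 41; a[14] = 11; a[15] = 14; a[16] = 47; a[17] = 29; a[18] = 50; a[19] = 17; a[20] = 47; a[21] = 38; a[22] = 59; a[23] = 53; a[24] = 50; a[25] = 29; a[26] = 59; a[27] = 26.
Since (a[26], a[27]) = (a[2], a[3]) = (59, 26) (two consecutive terms determine the rest), the sequence is eventually periodic: after a pre-period of length 1 it cycles with period 24.
For n ≥ 2, a[n] depends only on (n - 2) mod 24. (137 - 2) mod 24 = 15, so a[137] = a[17] = 29.

29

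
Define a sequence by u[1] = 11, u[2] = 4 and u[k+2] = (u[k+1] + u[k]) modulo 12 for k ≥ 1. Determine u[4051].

Listing terms: u[1] = 11, u[2] = 4, u[3] = 3, u[4] = 7, u[5] = 10, u[6] = 5, u[7] = 3, u[8] = 8, u[9] = 11, u[10] = 7, u[11] = 6, u[12] = 1, u[13] = 7, u[14] = 8, u[15] = 3, u[16] = 11, u[17] = 2, u[18] = 1, u[19] = 3, u[20] = 4, u[21] = 7, u[22] = 11, u[23] = 6, u[24] = 5, u[25] = 11, u[26] = 4.
The sequence repeats with period 24.
So u[4051] = u[1 + ((4051-1) mod 24)] = u[19] = 3.

3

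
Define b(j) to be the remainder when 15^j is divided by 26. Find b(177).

5

We have b(1) = 15, b(2) = 17, b(3) = 21, b(4) = 3, b(5) = 19, b(6) = 25, b(7) = 11, b(8) = 9, b(9) = 5, b(10) = 23, b(11) = 7, b(12) = 1, b(13) = 15.
The sequence repeats with period 12.
So b(177) = b(1 + ((177-1) mod 12)) = b(9) = 5.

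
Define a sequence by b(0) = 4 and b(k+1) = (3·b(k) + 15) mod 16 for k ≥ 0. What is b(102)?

8

b(0) = 4, b(1) = 11, b(2) = 0, b(3) = 15, b(4) = 12, b(5) = 3, b(6) = 8, b(7) = 7, b(8) = 4.
The sequence repeats with period 8.
(102 - 0) mod 8 = 6, so b(102) = b(6) = 8.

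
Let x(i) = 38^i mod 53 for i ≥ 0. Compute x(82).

10

We have x(0) = 1; x(1) = 38; x(2) = 13; x(3) = 17; x(4) = 10; x(5) = 9; x(6) = 24; x(7) = 11; x(8) = 47; x(9) = 37; x(10) = 28; x(11) = 4; x(12) = 46; x(13) = 52; x(14) = 15; x(15) = 40; x(16) = 36; x(17) = 43; x(18) = 44; x(19) = 29; x(20) = 42; x(21) = 6; x(22) = 16; x(23) = 25; x(24) = 49; x(25) = 7; x(26) = 1.
The sequence repeats with period 26.
So x(82) = x(0 + ((82-0) mod 26)) = x(4) = 10.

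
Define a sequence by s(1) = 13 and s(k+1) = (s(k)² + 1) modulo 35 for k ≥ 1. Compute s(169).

Computing terms: s(1) = 13,  s(2) = 30,  s(3) = 26,  s(4) = 12,  s(5) = 5,  s(6) = 26.
Since s(6) = s(3) = 26, the sequence is eventually periodic: after a pre-period of length 2 it cycles with period 3.
For k ≥ 3, s(k) depends only on (k - 3) mod 3. (169 - 3) mod 3 = 1, so s(169) = s(4) = 12.

12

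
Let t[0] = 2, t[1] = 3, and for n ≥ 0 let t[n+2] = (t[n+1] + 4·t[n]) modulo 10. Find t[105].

3

We have t[0] = 2, t[1] = 3, t[2] = 1, t[3] = 3, t[4] = 7, t[5] = 9, t[6] = 7, t[7] = 3, t[8] = 1.
Since (t[7], t[8]) = (t[1], t[2]) = (3, 1) (two consecutive terms determine the rest), the sequence is eventually periodic: after a pre-period of length 1 it cycles with period 6.
For n ≥ 1, t[n] depends only on (n - 1) mod 6. (105 - 1) mod 6 = 2, so t[105] = t[3] = 3.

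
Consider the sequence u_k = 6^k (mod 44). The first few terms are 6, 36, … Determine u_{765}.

Computing terms: u_1 = 6, u_2 = 36, u_3 = 40, u_4 = 20, u_5 = 32, u_6 = 16, u_7 = 8, u_8 = 4, u_9 = 24, u_{10} = 12, u_{11} = 28, u_{12} = 36.
Since u_{12} = u_2 = 36, the sequence is eventually periodic: after a pre-period of length 1 it cycles with period 10.
For k ≥ 2, u_k depends only on (k - 2) mod 10. (765 - 2) mod 10 = 3, so u_{765} = u_5 = 32.

32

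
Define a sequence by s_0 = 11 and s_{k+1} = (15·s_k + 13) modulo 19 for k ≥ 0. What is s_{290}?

Listing terms: s_0 = 11, s_1 = 7, s_2 = 4, s_3 = 16, s_4 = 6, s_5 = 8, s_6 = 0, s_7 = 13, s_8 = 18, s_9 = 17, s_{10} = 2, s_{11} = 5, s_{12} = 12, s_{13} = 3, s_{14} = 1, s_{15} = 9, s_{16} = 15, s_{17} = 10, s_{18} = 11.
The sequence repeats with period 18.
(290 - 0) mod 18 = 2, so s_{290} = s_2 = 4.

4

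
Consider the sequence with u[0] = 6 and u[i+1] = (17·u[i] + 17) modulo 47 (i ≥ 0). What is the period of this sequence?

23

Computing terms: u[0] = 6; u[1] = 25; u[2] = 19; u[3] = 11; u[4] = 16; u[5] = 7; u[6] = 42; u[7] = 26; u[8] = 36; u[9] = 18; u[10] = 41; u[11] = 9; u[12] = 29; u[13] = 40; u[14] = 39; u[15] = 22; u[16] = 15; u[17] = 37; u[18] = 35; u[19] = 1; u[20] = 34; u[21] = 31; u[22] = 27; u[23] = 6.
Since u[23] = u[0] = 6, the sequence is periodic with period 23.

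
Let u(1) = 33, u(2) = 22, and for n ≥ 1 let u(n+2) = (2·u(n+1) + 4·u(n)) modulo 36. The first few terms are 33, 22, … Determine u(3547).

8

Computing terms: u(1) = 33,  u(2) = 22,  u(3) = 32,  u(4) = 8,  u(5) = 0,  u(6) = 32,  u(7) = 28,  u(8) = 4,  u(9) = 12,  u(10) = 4,  u(11) = 20,  u(12) = 20,  u(13) = 12,  u(14) = 32,  u(15) = 4,  u(16) = 28,  u(17) = 0,  u(18) = 4,  u(19) = 8,  u(20) = 32,  u(21) = 24,  u(22) = 32,  u(23) = 16,  u(24) = 16,  u(25) = 24,  u(26) = 4,  u(27) = 32,  u(28) = 8.
Since (u(27), u(28)) = (u(3), u(4)) = (32, 8) (two consecutive terms determine the rest), the sequence is eventually periodic: after a pre-period of length 2 it cycles with period 24.
For n ≥ 3, u(n) depends only on (n - 3) mod 24. (3547 - 3) mod 24 = 16, so u(3547) = u(19) = 8.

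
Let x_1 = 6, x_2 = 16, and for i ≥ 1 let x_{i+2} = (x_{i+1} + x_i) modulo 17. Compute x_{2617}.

12

x_1 = 6; x_2 = 16; x_3 = 5; x_4 = 4; x_5 = 9; x_6 = 13; x_7 = 5; x_8 = 1; x_9 = 6; x_{10} = 7; x_{11} = 13; x_{12} = 3; x_{13} = 16; x_{14} = 2; x_{15} = 1; x_{16} = 3; x_{17} = 4; x_{18} = 7; x_{19} = 11; x_{20} = 1; x_{21} = 12; x_{22} = 13; x_{23} = 8; x_{24} = 4; x_{25} = 12; x_{26} = 16; x_{27} = 11; x_{28} = 10; x_{29} = 4; x_{30} = 14; x_{31} = 1; x_{32} = 15; x_{33} = 16; x_{34} = 14; x_{35} = 13; x_{36} = 10; x_{37} = 6; x_{38} = 16.
The sequence repeats with period 36.
So x_{2617} = x_{1 + ((2617-1) mod 36)} = x_{25} = 12.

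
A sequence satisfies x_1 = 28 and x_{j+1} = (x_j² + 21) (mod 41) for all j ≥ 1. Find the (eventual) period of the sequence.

Listing terms: x_1 = 28,  x_2 = 26,  x_3 = 0,  x_4 = 21,  x_5 = 11,  x_6 = 19,  x_7 = 13,  x_8 = 26.
Since x_8 = x_2 = 26, the sequence is eventually periodic: after a pre-period of length 1 it cycles with period 6.

6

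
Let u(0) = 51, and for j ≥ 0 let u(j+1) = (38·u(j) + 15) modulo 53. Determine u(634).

Listing terms: u(0) = 51,  u(1) = 45,  u(2) = 29,  u(3) = 4,  u(4) = 8,  u(5) = 1,  u(6) = 0,  u(7) = 15,  u(8) = 2,  u(9) = 38,  u(10) = 28,  u(11) = 19,  u(12) = 48,  u(13) = 37,  u(14) = 43,  u(15) = 6,  u(16) = 31,  u(17) = 27,  u(18) = 34,  u(19) = 35,  u(20) = 20,  u(21) = 33,  u(22) = 50,  u(23) = 7,  u(24) = 16,  u(25) = 40,  u(26) = 51.
Since u(26) = u(0) = 51, the sequence is periodic with period 26.
(634 - 0) mod 26 = 10, so u(634) = u(10) = 28.

28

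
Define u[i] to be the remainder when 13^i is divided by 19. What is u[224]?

Computing terms: u[0] = 1, u[1] = 13, u[2] = 17, u[3] = 12, u[4] = 4, u[5] = 14, u[6] = 11, u[7] = 10, u[8] = 16, u[9] = 18, u[10] = 6, u[11] = 2, u[12] = 7, u[13] = 15, u[14] = 5, u[15] = 8, u[16] = 9, u[17] = 3, u[18] = 1.
Since u[18] = u[0] = 1, the sequence is periodic with period 18.
So u[224] = u[0 + ((224-0) mod 18)] = u[8] = 16.

16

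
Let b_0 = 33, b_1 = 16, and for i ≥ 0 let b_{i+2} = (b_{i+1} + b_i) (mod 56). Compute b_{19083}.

33

Computing terms: b_0 = 33,  b_1 = 16,  b_2 = 49,  b_3 = 9,  b_4 = 2,  b_5 = 11,  b_6 = 13,  b_7 = 24,  b_8 = 37,  b_9 = 5,  b_{10} = 42,  b_{11} = 47,  b_{12} = 33,  b_{13} = 24,  b_{14} = 1,  b_{15} = 25,  b_{16} = 26,  b_{17} = 51,  b_{18} = 21,  b_{19} = 16,  b_{20} = 37,  b_{21} = 53,  b_{22} = 34,  b_{23} = 31,  b_{24} = 9,  b_{25} = 40,  b_{26} = 49,  b_{27} = 33,  b_{28} = 26,  b_{29} = 3,  b_{30} = 29,  b_{31} = 32,  b_{32} = 5,  b_{33} = 37,  b_{34} = 42,  b_{35} = 23,  b_{36} = 9,  b_{37} = 32,  b_{38} = 41,  b_{39} = 17,  b_{40} = 2,  b_{41} = 19,  b_{42} = 21,  b_{43} = 40,  b_{44} = 5,  b_{45} = 45,  b_{46} = 50,  b_{47} = 39,  b_{48} = 33,  b_{49} = 16.
The sequence repeats with period 48.
So b_{19083} = b_{0 + ((19083-0) mod 48)} = b_{27} = 33.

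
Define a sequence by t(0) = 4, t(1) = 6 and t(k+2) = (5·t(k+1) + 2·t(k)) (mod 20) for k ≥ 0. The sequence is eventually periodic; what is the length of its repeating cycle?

Computing terms: t(0) = 4,  t(1) = 6,  t(2) = 18,  t(3) = 2,  t(4) = 6,  t(5) = 14,  t(6) = 2,  t(7) = 18,  t(8) = 14,  t(9) = 6,  t(10) = 18.
Since (t(9), t(10)) = (t(1), t(2)) = (6, 18) (two consecutive terms determine the rest), the sequence is eventually periodic: after a pre-period of length 1 it cycles with period 8.

8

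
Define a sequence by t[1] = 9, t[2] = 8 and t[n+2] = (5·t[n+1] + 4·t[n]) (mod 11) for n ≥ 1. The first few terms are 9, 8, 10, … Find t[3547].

6

Listing terms: t[1] = 9,  t[2] = 8,  t[3] = 10,  t[4] = 5,  t[5] = 10,  t[6] = 4,  t[7] = 5,  t[8] = 8,  t[9] = 5,  t[10] = 2,  t[11] = 8,  t[12] = 4,  t[13] = 8,  t[14] = 1,  t[15] = 4,  t[16] = 2,  t[17] = 4,  t[18] = 6,  t[19] = 2,  t[20] = 1,  t[21] = 2,  t[22] = 3,  t[23] = 1,  t[24] = 6,  t[25] = 1,  t[26] = 7,  t[27] = 6,  t[28] = 3,  t[29] = 6,  t[30] = 9,  t[31] = 3,  t[32] = 7,  t[33] = 3,  t[34] = 10,  t[35] = 7,  t[36] = 9,  t[37] = 7,  t[38] = 5,  t[39] = 9,  t[40] = 10,  t[41] = 9,  t[42] = 8.
The sequence repeats with period 40.
(3547 - 1) mod 40 = 26, so t[3547] = t[27] = 6.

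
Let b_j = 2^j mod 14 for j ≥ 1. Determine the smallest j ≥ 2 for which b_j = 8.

3

Computing terms: b_1 = 2, b_2 = 4, b_3 = 8, b_4 = 2.
Since b_4 = b_1 = 2, the sequence is periodic with period 3.
The value 8 first appears (with j ≥ 2) at b_3.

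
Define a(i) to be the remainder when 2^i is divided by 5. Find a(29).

Computing terms: a(1) = 2, a(2) = 4, a(3) = 3, a(4) = 1, a(5) = 2.
Since a(5) = a(1) = 2, the sequence is periodic with period 4.
(29 - 1) mod 4 = 0, so a(29) = a(1) = 2.

2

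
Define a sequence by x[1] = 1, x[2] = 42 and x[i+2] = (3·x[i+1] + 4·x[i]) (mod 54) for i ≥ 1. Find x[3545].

Computing terms: x[1] = 1; x[2] = 42; x[3] = 22; x[4] = 18; x[5] = 34; x[6] = 12; x[7] = 10; x[8] = 24; x[9] = 4; x[10] = 0; x[11] = 16; x[12] = 48; x[13] = 46; x[14] = 6; x[15] = 40; x[16] = 36; x[17] = 52; x[18] = 30; x[19] = 28; x[20] = 42; x[21] = 22.
Since (x[20], x[21]) = (x[2], x[3]) = (42, 22) (two consecutive terms determine the rest), the sequence is eventually periodic: after a pre-period of length 1 it cycles with period 18.
For i ≥ 2, x[i] depends only on (i - 2) mod 18. (3545 - 2) mod 18 = 15, so x[3545] = x[17] = 52.

52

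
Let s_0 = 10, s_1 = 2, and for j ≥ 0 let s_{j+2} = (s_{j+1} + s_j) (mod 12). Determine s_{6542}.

0

s_0 = 10,  s_1 = 2,  s_2 = 0,  s_3 = 2,  s_4 = 2,  s_5 = 4,  s_6 = 6,  s_7 = 10,  s_8 = 4,  s_9 = 2,  s_{10} = 6,  s_{11} = 8,  s_{12} = 2,  s_{13} = 10,  s_{14} = 0,  s_{15} = 10,  s_{16} = 10,  s_{17} = 8,  s_{18} = 6,  s_{19} = 2,  s_{20} = 8,  s_{21} = 10,  s_{22} = 6,  s_{23} = 4,  s_{24} = 10,  s_{25} = 2.
The sequence repeats with period 24.
(6542 - 0) mod 24 = 14, so s_{6542} = s_{14} = 0.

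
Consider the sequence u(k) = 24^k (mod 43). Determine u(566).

9

Computing terms: u(1) = 24; u(2) = 17; u(3) = 21; u(4) = 31; u(5) = 13; u(6) = 11; u(7) = 6; u(8) = 15; u(9) = 16; u(10) = 40; u(11) = 14; u(12) = 35; u(13) = 23; u(14) = 36; u(15) = 4; u(16) = 10; u(17) = 25; u(18) = 41; u(19) = 38; u(20) = 9; u(21) = 1; u(22) = 24.
The sequence repeats with period 21.
(566 - 1) mod 21 = 19, so u(566) = u(20) = 9.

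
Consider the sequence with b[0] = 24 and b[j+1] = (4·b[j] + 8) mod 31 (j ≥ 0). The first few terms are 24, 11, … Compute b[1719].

Computing terms: b[0] = 24,  b[1] = 11,  b[2] = 21,  b[3] = 30,  b[4] = 4,  b[5] = 24.
The sequence repeats with period 5.
So b[1719] = b[0 + ((1719-0) mod 5)] = b[4] = 4.

4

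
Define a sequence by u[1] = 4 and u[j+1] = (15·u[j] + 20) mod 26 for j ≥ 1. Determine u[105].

u[1] = 4; u[2] = 2; u[3] = 24; u[4] = 16; u[5] = 0; u[6] = 20; u[7] = 8; u[8] = 10; u[9] = 14; u[10] = 22; u[11] = 12; u[12] = 18; u[13] = 4.
Since u[13] = u[1] = 4, the sequence is periodic with period 12.
(105 - 1) mod 12 = 8, so u[105] = u[9] = 14.

14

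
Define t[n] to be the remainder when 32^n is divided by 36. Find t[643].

32

t[0] = 1,  t[1] = 32,  t[2] = 16,  t[3] = 8,  t[4] = 4,  t[5] = 20,  t[6] = 28,  t[7] = 32.
Since t[7] = t[1] = 32, the sequence is eventually periodic: after a pre-period of length 1 it cycles with period 6.
For n ≥ 1, t[n] depends only on (n - 1) mod 6. (643 - 1) mod 6 = 0, so t[643] = t[1] = 32.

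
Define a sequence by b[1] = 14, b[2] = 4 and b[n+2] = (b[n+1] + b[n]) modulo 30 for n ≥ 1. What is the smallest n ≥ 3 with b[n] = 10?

We have b[1] = 14,  b[2] = 4,  b[3] = 18,  b[4] = 22,  b[5] = 10,  b[6] = 2,  b[7] = 12,  b[8] = 14,  b[9] = 26,  b[10] = 10,  b[11] = 6,  b[12] = 16,  b[13] = 22,  b[14] = 8,  b[15] = 0,  b[16] = 8,  b[17] = 8,  b[18] = 16,  b[19] = 24,  b[20] = 10,  b[21] = 4,  b[22] = 14,  b[23] = 18,  b[24] = 2,  b[25] = 20,  b[26] = 22,  b[27] = 12,  b[28] = 4,  b[29] = 16,  b[30] = 20,  b[31] = 6,  b[32] = 26,  b[33] = 2,  b[34] = 28,  b[35] = 0,  b[36] = 28,  b[37] = 28,  b[38] = 26,  b[39] = 24,  b[40] = 20,  b[41] = 14,  b[42] = 4.
The sequence repeats with period 40.
The value 10 first appears (with n ≥ 3) at b[5].

5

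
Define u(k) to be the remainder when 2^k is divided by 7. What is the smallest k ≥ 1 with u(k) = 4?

u(0) = 1; u(1) = 2; u(2) = 4; u(3) = 1.
Since u(3) = u(0) = 1, the sequence is periodic with period 3.
The value 4 first appears (with k ≥ 1) at u(2).

2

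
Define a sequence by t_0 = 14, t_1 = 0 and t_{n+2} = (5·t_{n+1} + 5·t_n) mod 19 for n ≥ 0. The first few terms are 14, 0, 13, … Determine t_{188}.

t_0 = 14, t_1 = 0, t_2 = 13, t_3 = 8, t_4 = 10, t_5 = 14, t_6 = 6, t_7 = 5, t_8 = 17, t_9 = 15, t_{10} = 8, t_{11} = 1, t_{12} = 7, t_{13} = 2, t_{14} = 7, t_{15} = 7, t_{16} = 13, t_{17} = 5, t_{18} = 14, t_{19} = 0.
Since (t_{18}, t_{19}) = (t_0, t_1) = (14, 0) (two consecutive terms determine the rest), the sequence is periodic with period 18.
(188 - 0) mod 18 = 8, so t_{188} = t_8 = 17.

17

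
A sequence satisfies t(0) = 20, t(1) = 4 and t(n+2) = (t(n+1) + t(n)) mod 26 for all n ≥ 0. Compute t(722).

20

Computing terms: t(0) = 20,  t(1) = 4,  t(2) = 24,  t(3) = 2,  t(4) = 0,  t(5) = 2,  t(6) = 2,  t(7) = 4,  t(8) = 6,  t(9) = 10,  t(10) = 16,  t(11) = 0,  t(12) = 16,  t(13) = 16,  t(14) = 6,  t(15) = 22,  t(16) = 2,  t(17) = 24,  t(18) = 0,  t(19) = 24,  t(20) = 24,  t(21) = 22,  t(22) = 20,  t(23) = 16,  t(24) = 10,  t(25) = 0,  t(26) = 10,  t(27) = 10,  t(28) = 20,  t(29) = 4.
Since (t(28), t(29)) = (t(0), t(1)) = (20, 4) (two consecutive terms determine the rest), the sequence is periodic with period 28.
So t(722) = t(0 + ((722-0) mod 28)) = t(22) = 20.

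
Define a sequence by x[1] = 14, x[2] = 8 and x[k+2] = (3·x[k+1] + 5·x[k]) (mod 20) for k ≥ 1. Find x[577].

Computing terms: x[1] = 14, x[2] = 8, x[3] = 14, x[4] = 2, x[5] = 16, x[6] = 18, x[7] = 14, x[8] = 12, x[9] = 6, x[10] = 18, x[11] = 4, x[12] = 2, x[13] = 6, x[14] = 8, x[15] = 14.
Since (x[14], x[15]) = (x[2], x[3]) = (8, 14) (two consecutive terms determine the rest), the sequence is eventually periodic: after a pre-period of length 1 it cycles with period 12.
For k ≥ 2, x[k] depends only on (k - 2) mod 12. (577 - 2) mod 12 = 11, so x[577] = x[13] = 6.

6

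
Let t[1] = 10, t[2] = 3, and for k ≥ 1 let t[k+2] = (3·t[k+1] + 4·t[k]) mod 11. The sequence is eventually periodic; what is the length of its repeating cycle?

10

t[1] = 10, t[2] = 3, t[3] = 5, t[4] = 5, t[5] = 2, t[6] = 4, t[7] = 9, t[8] = 10, t[9] = 0, t[10] = 7, t[11] = 10, t[12] = 3.
Since (t[11], t[12]) = (t[1], t[2]) = (10, 3) (two consecutive terms determine the rest), the sequence is periodic with period 10.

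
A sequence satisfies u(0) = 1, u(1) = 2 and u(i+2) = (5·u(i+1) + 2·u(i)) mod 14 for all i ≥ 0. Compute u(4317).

u(0) = 1; u(1) = 2; u(2) = 12; u(3) = 8; u(4) = 8; u(5) = 0; u(6) = 2; u(7) = 10; u(8) = 12; u(9) = 10; u(10) = 4; u(11) = 12; u(12) = 12; u(13) = 0; u(14) = 10; u(15) = 8; u(16) = 4; u(17) = 8; u(18) = 6; u(19) = 4; u(20) = 4; u(21) = 0; u(22) = 8; u(23) = 12; u(24) = 6; u(25) = 12; u(26) = 2; u(27) = 6; u(28) = 6; u(29) = 0; u(30) = 12; u(31) = 4; u(32) = 2; u(33) = 4; u(34) = 10; u(35) = 2; u(36) = 2; u(37) = 0; u(38) = 4; u(39) = 6; u(40) = 10; u(41) = 6; u(42) = 8; u(43) = 10; u(44) = 10; u(45) = 0; u(46) = 6; u(47) = 2; u(48) = 8; u(49) = 2; u(50) = 12.
Since (u(49), u(50)) = (u(1), u(2)) = (2, 12) (two consecutive terms determine the rest), the sequence is eventually periodic: after a pre-period of length 1 it cycles with period 48.
For i ≥ 1, u(i) depends only on (i - 1) mod 48. (4317 - 1) mod 48 = 44, so u(4317) = u(45) = 0.

0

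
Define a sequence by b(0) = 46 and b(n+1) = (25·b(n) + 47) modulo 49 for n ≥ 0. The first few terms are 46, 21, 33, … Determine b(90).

32

b(0) = 46; b(1) = 21; b(2) = 33; b(3) = 39; b(4) = 42; b(5) = 19; b(6) = 32; b(7) = 14; b(8) = 5; b(9) = 25; b(10) = 35; b(11) = 40; b(12) = 18; b(13) = 7; b(14) = 26; b(15) = 11; b(16) = 28; b(17) = 12; b(18) = 4; b(19) = 0; b(20) = 47; b(21) = 46.
The sequence repeats with period 21.
So b(90) = b(0 + ((90-0) mod 21)) = b(6) = 32.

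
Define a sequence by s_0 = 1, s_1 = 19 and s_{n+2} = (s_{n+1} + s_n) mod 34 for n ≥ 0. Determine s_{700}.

s_0 = 1,  s_1 = 19,  s_2 = 20,  s_3 = 5,  s_4 = 25,  s_5 = 30,  s_6 = 21,  s_7 = 17,  s_8 = 4,  s_9 = 21,  s_{10} = 25,  s_{11} = 12,  s_{12} = 3,  s_{13} = 15,  s_{14} = 18,  s_{15} = 33,  s_{16} = 17,  s_{17} = 16,  s_{18} = 33,  s_{19} = 15,  s_{20} = 14,  s_{21} = 29,  s_{22} = 9,  s_{23} = 4,  s_{24} = 13,  s_{25} = 17,  s_{26} = 30,  s_{27} = 13,  s_{28} = 9,  s_{29} = 22,  s_{30} = 31,  s_{31} = 19,  s_{32} = 16,  s_{33} = 1,  s_{34} = 17,  s_{35} = 18,  s_{36} = 1,  s_{37} = 19.
Since (s_{36}, s_{37}) = (s_0, s_1) = (1, 19) (two consecutive terms determine the rest), the sequence is periodic with period 36.
(700 - 0) mod 36 = 16, so s_{700} = s_{16} = 17.

17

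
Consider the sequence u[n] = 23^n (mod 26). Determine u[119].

17

u[1] = 23, u[2] = 9, u[3] = 25, u[4] = 3, u[5] = 17, u[6] = 1, u[7] = 23.
Since u[7] = u[1] = 23, the sequence is periodic with period 6.
(119 - 1) mod 6 = 4, so u[119] = u[5] = 17.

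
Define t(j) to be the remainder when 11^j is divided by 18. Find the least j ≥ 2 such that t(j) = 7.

t(1) = 11; t(2) = 13; t(3) = 17; t(4) = 7; t(5) = 5; t(6) = 1; t(7) = 11.
The sequence repeats with period 6.
The value 7 first appears (with j ≥ 2) at t(4).

4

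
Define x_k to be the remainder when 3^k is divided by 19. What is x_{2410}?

Computing terms: x_1 = 3; x_2 = 9; x_3 = 8; x_4 = 5; x_5 = 15; x_6 = 7; x_7 = 2; x_8 = 6; x_9 = 18; x_{10} = 16; x_{11} = 10; x_{12} = 11; x_{13} = 14; x_{14} = 4; x_{15} = 12; x_{16} = 17; x_{17} = 13; x_{18} = 1; x_{19} = 3.
Since x_{19} = x_1 = 3, the sequence is periodic with period 18.
(2410 - 1) mod 18 = 15, so x_{2410} = x_{16} = 17.

17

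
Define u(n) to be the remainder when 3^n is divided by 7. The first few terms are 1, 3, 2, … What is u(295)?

3

Computing terms: u(0) = 1; u(1) = 3; u(2) = 2; u(3) = 6; u(4) = 4; u(5) = 5; u(6) = 1.
Since u(6) = u(0) = 1, the sequence is periodic with period 6.
So u(295) = u(0 + ((295-0) mod 6)) = u(1) = 3.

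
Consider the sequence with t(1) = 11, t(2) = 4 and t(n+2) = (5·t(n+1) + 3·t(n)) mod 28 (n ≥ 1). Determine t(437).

t(1) = 11; t(2) = 4; t(3) = 25; t(4) = 25; t(5) = 4; t(6) = 11; t(7) = 11; t(8) = 4.
The sequence repeats with period 6.
So t(437) = t(1 + ((437-1) mod 6)) = t(5) = 4.

4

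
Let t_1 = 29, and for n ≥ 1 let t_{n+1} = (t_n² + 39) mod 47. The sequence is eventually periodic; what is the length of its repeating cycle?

3

Computing terms: t_1 = 29, t_2 = 34, t_3 = 20, t_4 = 16, t_5 = 13, t_6 = 20.
Since t_6 = t_3 = 20, the sequence is eventually periodic: after a pre-period of length 2 it cycles with period 3.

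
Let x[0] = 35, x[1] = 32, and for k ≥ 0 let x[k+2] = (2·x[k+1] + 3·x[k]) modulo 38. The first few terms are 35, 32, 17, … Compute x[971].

Listing terms: x[0] = 35, x[1] = 32, x[2] = 17, x[3] = 16, x[4] = 7, x[5] = 24, x[6] = 31, x[7] = 20, x[8] = 19, x[9] = 22, x[10] = 25, x[11] = 2, x[12] = 3, x[13] = 12, x[14] = 33, x[15] = 26, x[16] = 37, x[17] = 0, x[18] = 35, x[19] = 32.
Since (x[18], x[19]) = (x[0], x[1]) = (35, 32) (two consecutive terms determine the rest), the sequence is periodic with period 18.
So x[971] = x[0 + ((971-0) mod 18)] = x[17] = 0.

0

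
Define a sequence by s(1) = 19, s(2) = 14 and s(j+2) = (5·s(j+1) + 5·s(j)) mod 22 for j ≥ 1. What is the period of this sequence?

30

We have s(1) = 19; s(2) = 14; s(3) = 11; s(4) = 15; s(5) = 20; s(6) = 21; s(7) = 7; s(8) = 8; s(9) = 9; s(10) = 19; s(11) = 8; s(12) = 3; s(13) = 11; s(14) = 4; s(15) = 9; s(16) = 21; s(17) = 18; s(18) = 19; s(19) = 9; s(20) = 8; s(21) = 19; s(22) = 3; s(23) = 0; s(24) = 15; s(25) = 9; s(26) = 10; s(27) = 7; s(28) = 19; s(29) = 20; s(30) = 19; s(31) = 19; s(32) = 14.
Since (s(31), s(32)) = (s(1), s(2)) = (19, 14) (two consecutive terms determine the rest), the sequence is periodic with period 30.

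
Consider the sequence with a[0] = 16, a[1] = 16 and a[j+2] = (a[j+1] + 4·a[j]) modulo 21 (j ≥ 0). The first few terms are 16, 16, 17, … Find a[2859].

3

Listing terms: a[0] = 16, a[1] = 16, a[2] = 17, a[3] = 18, a[4] = 2, a[5] = 11, a[6] = 19, a[7] = 0, a[8] = 13, a[9] = 13, a[10] = 2, a[11] = 12, a[12] = 20, a[13] = 5, a[14] = 1, a[15] = 0, a[16] = 4, a[17] = 4, a[18] = 20, a[19] = 15, a[20] = 11, a[21] = 8, a[22] = 10, a[23] = 0, a[24] = 19, a[25] = 19, a[26] = 11, a[27] = 3, a[28] = 5, a[29] = 17, a[30] = 16, a[31] = 0, a[32] = 1, a[33] = 1, a[34] = 5, a[35] = 9, a[36] = 8, a[37] = 2, a[38] = 13, a[39] = 0, a[40] = 10, a[41] = 10, a[42] = 8, a[43] = 6, a[44] = 17, a[45] = 20, a[46] = 4, a[47] = 0, a[48] = 16, a[49] = 16.
The sequence repeats with period 48.
(2859 - 0) mod 48 = 27, so a[2859] = a[27] = 3.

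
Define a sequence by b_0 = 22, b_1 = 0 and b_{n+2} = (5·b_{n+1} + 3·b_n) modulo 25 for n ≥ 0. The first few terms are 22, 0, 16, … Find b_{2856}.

We have b_0 = 22,  b_1 = 0,  b_2 = 16,  b_3 = 5,  b_4 = 23,  b_5 = 5,  b_6 = 19,  b_7 = 10,  b_8 = 7,  b_9 = 15,  b_{10} = 21,  b_{11} = 0,  b_{12} = 13,  b_{13} = 15,  b_{14} = 14,  b_{15} = 15,  b_{16} = 17,  b_{17} = 5,  b_{18} = 1,  b_{19} = 20,  b_{20} = 3,  b_{21} = 0,  b_{22} = 9,  b_{23} = 20,  b_{24} = 2,  b_{25} = 20,  b_{26} = 6,  b_{27} = 15,  b_{28} = 18,  b_{29} = 10,  b_{30} = 4,  b_{31} = 0,  b_{32} = 12,  b_{33} = 10,  b_{34} = 11,  b_{35} = 10,  b_{36} = 8,  b_{37} = 20,  b_{38} = 24,  b_{39} = 5,  b_{40} = 22,  b_{41} = 0.
Since (b_{40}, b_{41}) = (b_0, b_1) = (22, 0) (two consecutive terms determine the rest), the sequence is periodic with period 40.
(2856 - 0) mod 40 = 16, so b_{2856} = b_{16} = 17.

17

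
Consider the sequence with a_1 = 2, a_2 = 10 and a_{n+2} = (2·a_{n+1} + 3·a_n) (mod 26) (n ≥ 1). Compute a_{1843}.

Listing terms: a_1 = 2; a_2 = 10; a_3 = 0; a_4 = 4; a_5 = 8; a_6 = 2; a_7 = 2; a_8 = 10.
Since (a_7, a_8) = (a_1, a_2) = (2, 10) (two consecutive terms determine the rest), the sequence is periodic with period 6.
So a_{1843} = a_{1 + ((1843-1) mod 6)} = a_1 = 2.

2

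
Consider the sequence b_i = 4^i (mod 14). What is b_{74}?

b_1 = 4, b_2 = 2, b_3 = 8, b_4 = 4.
Since b_4 = b_1 = 4, the sequence is periodic with period 3.
(74 - 1) mod 3 = 1, so b_{74} = b_2 = 2.

2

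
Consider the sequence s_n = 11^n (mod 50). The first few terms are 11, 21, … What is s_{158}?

31

Computing terms: s_1 = 11, s_2 = 21, s_3 = 31, s_4 = 41, s_5 = 1, s_6 = 11.
Since s_6 = s_1 = 11, the sequence is periodic with period 5.
(158 - 1) mod 5 = 2, so s_{158} = s_3 = 31.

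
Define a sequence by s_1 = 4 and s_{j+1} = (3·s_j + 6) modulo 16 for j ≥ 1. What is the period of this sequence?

4

Computing terms: s_1 = 4,  s_2 = 2,  s_3 = 12,  s_4 = 10,  s_5 = 4.
The sequence repeats with period 4.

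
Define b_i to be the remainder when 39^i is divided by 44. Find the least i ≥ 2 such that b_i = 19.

7

Computing terms: b_1 = 39,  b_2 = 25,  b_3 = 7,  b_4 = 9,  b_5 = 43,  b_6 = 5,  b_7 = 19,  b_8 = 37,  b_9 = 35,  b_{10} = 1,  b_{11} = 39.
Since b_{11} = b_1 = 39, the sequence is periodic with period 10.
The value 19 first appears (with i ≥ 2) at b_7.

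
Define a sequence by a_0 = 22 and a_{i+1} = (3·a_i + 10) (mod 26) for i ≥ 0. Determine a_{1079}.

We have a_0 = 22,  a_1 = 24,  a_2 = 4,  a_3 = 22.
Since a_3 = a_0 = 22, the sequence is periodic with period 3.
So a_{1079} = a_{0 + ((1079-0) mod 3)} = a_2 = 4.

4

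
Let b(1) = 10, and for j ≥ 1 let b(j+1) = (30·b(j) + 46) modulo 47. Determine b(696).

21

b(1) = 10; b(2) = 17; b(3) = 39; b(4) = 41; b(5) = 7; b(6) = 21; b(7) = 18; b(8) = 22; b(9) = 1; b(10) = 29; b(11) = 23; b(12) = 31; b(13) = 36; b(14) = 45; b(15) = 33; b(16) = 2; b(17) = 12; b(18) = 30; b(19) = 6; b(20) = 38; b(21) = 11; b(22) = 0; b(23) = 46; b(24) = 16; b(25) = 9; b(26) = 34; b(27) = 32; b(28) = 19; b(29) = 5; b(30) = 8; b(31) = 4; b(32) = 25; b(33) = 44; b(34) = 3; b(35) = 42; b(36) = 37; b(37) = 28; b(38) = 40; b(39) = 24; b(40) = 14; b(41) = 43; b(42) = 20; b(43) = 35; b(44) = 15; b(45) = 26; b(46) = 27; b(47) = 10.
The sequence repeats with period 46.
(696 - 1) mod 46 = 5, so b(696) = b(6) = 21.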